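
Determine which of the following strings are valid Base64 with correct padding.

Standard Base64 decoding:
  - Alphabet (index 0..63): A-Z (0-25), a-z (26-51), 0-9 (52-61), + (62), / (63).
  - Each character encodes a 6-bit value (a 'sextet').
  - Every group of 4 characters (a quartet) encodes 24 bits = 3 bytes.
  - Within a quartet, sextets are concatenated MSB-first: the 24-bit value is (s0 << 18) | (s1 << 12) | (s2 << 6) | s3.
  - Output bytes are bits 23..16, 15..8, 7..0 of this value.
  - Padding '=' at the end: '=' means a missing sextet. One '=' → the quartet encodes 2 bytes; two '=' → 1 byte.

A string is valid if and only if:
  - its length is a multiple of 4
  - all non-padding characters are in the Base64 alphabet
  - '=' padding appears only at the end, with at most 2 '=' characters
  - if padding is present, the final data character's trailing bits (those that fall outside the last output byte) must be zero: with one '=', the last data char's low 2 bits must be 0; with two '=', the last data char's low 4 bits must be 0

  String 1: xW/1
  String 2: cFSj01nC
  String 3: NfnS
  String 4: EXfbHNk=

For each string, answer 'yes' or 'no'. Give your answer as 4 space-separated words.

Answer: yes yes yes yes

Derivation:
String 1: 'xW/1' → valid
String 2: 'cFSj01nC' → valid
String 3: 'NfnS' → valid
String 4: 'EXfbHNk=' → valid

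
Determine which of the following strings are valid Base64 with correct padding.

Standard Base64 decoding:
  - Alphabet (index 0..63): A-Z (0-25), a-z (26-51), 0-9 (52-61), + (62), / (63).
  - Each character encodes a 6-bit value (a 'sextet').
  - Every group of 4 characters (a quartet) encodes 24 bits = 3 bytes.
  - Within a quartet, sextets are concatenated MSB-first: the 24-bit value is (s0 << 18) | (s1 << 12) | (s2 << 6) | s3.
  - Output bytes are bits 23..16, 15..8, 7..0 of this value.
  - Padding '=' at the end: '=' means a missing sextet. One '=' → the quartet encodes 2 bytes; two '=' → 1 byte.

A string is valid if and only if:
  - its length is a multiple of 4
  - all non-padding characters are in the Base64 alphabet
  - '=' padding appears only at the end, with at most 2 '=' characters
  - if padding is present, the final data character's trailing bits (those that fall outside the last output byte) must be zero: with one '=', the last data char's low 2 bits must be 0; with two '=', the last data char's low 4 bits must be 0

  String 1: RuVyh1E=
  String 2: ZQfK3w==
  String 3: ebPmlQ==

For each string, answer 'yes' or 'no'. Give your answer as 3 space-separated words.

String 1: 'RuVyh1E=' → valid
String 2: 'ZQfK3w==' → valid
String 3: 'ebPmlQ==' → valid

Answer: yes yes yes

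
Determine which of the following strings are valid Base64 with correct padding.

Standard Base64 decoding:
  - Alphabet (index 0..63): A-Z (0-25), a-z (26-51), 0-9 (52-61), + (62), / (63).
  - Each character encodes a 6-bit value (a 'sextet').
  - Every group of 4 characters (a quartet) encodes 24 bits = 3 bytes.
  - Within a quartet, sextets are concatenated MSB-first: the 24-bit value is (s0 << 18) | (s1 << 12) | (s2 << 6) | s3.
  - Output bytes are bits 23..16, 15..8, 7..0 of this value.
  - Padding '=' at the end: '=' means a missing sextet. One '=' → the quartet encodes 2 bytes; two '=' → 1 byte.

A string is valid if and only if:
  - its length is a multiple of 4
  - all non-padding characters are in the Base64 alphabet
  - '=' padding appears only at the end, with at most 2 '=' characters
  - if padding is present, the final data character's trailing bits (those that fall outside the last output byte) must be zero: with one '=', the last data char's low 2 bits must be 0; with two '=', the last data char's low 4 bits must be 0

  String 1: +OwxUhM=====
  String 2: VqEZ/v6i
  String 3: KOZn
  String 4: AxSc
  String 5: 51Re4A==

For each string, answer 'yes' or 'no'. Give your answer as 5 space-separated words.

String 1: '+OwxUhM=====' → invalid (5 pad chars (max 2))
String 2: 'VqEZ/v6i' → valid
String 3: 'KOZn' → valid
String 4: 'AxSc' → valid
String 5: '51Re4A==' → valid

Answer: no yes yes yes yes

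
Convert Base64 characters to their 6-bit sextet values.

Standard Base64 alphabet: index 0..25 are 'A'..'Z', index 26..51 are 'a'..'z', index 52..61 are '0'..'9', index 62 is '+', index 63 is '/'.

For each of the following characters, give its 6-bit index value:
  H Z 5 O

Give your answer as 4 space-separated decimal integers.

'H': A..Z range, ord('H') − ord('A') = 7
'Z': A..Z range, ord('Z') − ord('A') = 25
'5': 0..9 range, 52 + ord('5') − ord('0') = 57
'O': A..Z range, ord('O') − ord('A') = 14

Answer: 7 25 57 14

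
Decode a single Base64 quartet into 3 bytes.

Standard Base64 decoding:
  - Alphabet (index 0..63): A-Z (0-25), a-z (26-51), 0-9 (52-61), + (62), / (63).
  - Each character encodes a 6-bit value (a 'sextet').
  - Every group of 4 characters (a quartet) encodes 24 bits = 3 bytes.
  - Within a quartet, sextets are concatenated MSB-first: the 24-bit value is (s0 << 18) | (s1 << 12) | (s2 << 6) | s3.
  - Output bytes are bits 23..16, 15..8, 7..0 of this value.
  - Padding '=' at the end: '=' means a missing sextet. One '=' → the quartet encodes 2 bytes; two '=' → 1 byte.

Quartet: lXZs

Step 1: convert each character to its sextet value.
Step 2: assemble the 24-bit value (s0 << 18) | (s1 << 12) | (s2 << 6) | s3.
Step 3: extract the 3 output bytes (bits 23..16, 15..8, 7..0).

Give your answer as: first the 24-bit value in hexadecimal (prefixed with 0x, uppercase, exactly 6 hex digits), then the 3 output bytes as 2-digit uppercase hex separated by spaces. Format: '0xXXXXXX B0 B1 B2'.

Sextets: l=37, X=23, Z=25, s=44
24-bit: (37<<18) | (23<<12) | (25<<6) | 44
      = 0x940000 | 0x017000 | 0x000640 | 0x00002C
      = 0x95766C
Bytes: (v>>16)&0xFF=95, (v>>8)&0xFF=76, v&0xFF=6C

Answer: 0x95766C 95 76 6C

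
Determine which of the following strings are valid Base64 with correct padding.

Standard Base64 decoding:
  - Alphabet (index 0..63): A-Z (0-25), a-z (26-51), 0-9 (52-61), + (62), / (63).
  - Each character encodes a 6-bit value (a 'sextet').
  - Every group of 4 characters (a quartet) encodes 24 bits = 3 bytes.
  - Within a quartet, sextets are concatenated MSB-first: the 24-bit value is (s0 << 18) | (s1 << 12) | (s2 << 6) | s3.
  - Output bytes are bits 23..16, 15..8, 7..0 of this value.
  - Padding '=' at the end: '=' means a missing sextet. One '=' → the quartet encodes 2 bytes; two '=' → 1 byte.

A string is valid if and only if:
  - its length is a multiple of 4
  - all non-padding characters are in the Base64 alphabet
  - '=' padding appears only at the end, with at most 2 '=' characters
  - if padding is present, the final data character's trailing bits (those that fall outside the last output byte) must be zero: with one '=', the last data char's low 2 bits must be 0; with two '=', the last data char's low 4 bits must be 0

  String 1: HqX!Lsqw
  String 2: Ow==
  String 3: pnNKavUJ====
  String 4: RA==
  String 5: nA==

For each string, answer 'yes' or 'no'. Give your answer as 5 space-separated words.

Answer: no yes no yes yes

Derivation:
String 1: 'HqX!Lsqw' → invalid (bad char(s): ['!'])
String 2: 'Ow==' → valid
String 3: 'pnNKavUJ====' → invalid (4 pad chars (max 2))
String 4: 'RA==' → valid
String 5: 'nA==' → valid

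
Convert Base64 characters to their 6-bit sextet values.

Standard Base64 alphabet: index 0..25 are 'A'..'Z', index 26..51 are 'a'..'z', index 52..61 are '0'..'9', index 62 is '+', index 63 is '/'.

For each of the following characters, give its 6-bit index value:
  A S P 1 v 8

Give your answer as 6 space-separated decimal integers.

Answer: 0 18 15 53 47 60

Derivation:
'A': A..Z range, ord('A') − ord('A') = 0
'S': A..Z range, ord('S') − ord('A') = 18
'P': A..Z range, ord('P') − ord('A') = 15
'1': 0..9 range, 52 + ord('1') − ord('0') = 53
'v': a..z range, 26 + ord('v') − ord('a') = 47
'8': 0..9 range, 52 + ord('8') − ord('0') = 60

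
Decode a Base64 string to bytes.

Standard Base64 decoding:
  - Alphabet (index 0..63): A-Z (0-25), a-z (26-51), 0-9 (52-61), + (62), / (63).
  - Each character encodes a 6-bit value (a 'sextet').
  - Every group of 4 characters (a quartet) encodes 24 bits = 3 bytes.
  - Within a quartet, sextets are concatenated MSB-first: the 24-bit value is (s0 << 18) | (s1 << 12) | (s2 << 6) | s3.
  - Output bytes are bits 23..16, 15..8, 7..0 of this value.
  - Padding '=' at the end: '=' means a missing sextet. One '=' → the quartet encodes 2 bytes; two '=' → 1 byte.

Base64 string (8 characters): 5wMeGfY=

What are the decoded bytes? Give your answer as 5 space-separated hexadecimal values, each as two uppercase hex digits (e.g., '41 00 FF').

After char 0 ('5'=57): chars_in_quartet=1 acc=0x39 bytes_emitted=0
After char 1 ('w'=48): chars_in_quartet=2 acc=0xE70 bytes_emitted=0
After char 2 ('M'=12): chars_in_quartet=3 acc=0x39C0C bytes_emitted=0
After char 3 ('e'=30): chars_in_quartet=4 acc=0xE7031E -> emit E7 03 1E, reset; bytes_emitted=3
After char 4 ('G'=6): chars_in_quartet=1 acc=0x6 bytes_emitted=3
After char 5 ('f'=31): chars_in_quartet=2 acc=0x19F bytes_emitted=3
After char 6 ('Y'=24): chars_in_quartet=3 acc=0x67D8 bytes_emitted=3
Padding '=': partial quartet acc=0x67D8 -> emit 19 F6; bytes_emitted=5

Answer: E7 03 1E 19 F6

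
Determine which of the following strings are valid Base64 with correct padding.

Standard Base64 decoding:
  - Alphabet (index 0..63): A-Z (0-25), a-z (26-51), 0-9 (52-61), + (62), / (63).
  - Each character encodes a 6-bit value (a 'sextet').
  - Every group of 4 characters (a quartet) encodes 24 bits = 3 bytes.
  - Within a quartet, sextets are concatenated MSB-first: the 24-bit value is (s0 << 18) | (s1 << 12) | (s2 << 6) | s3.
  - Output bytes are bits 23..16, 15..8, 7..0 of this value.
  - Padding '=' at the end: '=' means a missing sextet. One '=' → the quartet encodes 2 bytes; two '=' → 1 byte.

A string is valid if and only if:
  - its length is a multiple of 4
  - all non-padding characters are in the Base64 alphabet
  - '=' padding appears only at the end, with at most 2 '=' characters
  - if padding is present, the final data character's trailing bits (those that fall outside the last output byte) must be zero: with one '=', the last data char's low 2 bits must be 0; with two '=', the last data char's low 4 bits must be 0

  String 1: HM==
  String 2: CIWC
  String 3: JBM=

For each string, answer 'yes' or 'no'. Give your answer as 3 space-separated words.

String 1: 'HM==' → invalid (bad trailing bits)
String 2: 'CIWC' → valid
String 3: 'JBM=' → valid

Answer: no yes yes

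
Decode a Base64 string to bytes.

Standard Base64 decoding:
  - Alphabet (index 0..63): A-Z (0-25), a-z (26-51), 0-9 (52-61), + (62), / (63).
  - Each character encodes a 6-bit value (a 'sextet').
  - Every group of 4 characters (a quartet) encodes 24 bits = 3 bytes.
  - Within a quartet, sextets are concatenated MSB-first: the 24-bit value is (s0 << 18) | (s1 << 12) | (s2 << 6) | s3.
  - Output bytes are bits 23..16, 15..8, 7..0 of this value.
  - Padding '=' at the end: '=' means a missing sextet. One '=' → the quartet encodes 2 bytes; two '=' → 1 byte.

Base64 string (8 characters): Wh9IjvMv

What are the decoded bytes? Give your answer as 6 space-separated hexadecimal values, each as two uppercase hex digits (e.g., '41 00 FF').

After char 0 ('W'=22): chars_in_quartet=1 acc=0x16 bytes_emitted=0
After char 1 ('h'=33): chars_in_quartet=2 acc=0x5A1 bytes_emitted=0
After char 2 ('9'=61): chars_in_quartet=3 acc=0x1687D bytes_emitted=0
After char 3 ('I'=8): chars_in_quartet=4 acc=0x5A1F48 -> emit 5A 1F 48, reset; bytes_emitted=3
After char 4 ('j'=35): chars_in_quartet=1 acc=0x23 bytes_emitted=3
After char 5 ('v'=47): chars_in_quartet=2 acc=0x8EF bytes_emitted=3
After char 6 ('M'=12): chars_in_quartet=3 acc=0x23BCC bytes_emitted=3
After char 7 ('v'=47): chars_in_quartet=4 acc=0x8EF32F -> emit 8E F3 2F, reset; bytes_emitted=6

Answer: 5A 1F 48 8E F3 2F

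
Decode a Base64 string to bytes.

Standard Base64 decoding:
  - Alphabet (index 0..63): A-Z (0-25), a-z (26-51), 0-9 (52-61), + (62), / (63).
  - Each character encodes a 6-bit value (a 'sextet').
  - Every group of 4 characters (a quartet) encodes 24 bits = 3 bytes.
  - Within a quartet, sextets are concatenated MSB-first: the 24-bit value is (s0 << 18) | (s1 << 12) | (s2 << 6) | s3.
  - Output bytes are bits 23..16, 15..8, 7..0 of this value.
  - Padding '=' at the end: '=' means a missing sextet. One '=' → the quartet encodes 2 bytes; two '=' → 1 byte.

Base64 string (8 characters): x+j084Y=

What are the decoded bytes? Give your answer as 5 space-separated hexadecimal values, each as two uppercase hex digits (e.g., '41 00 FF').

After char 0 ('x'=49): chars_in_quartet=1 acc=0x31 bytes_emitted=0
After char 1 ('+'=62): chars_in_quartet=2 acc=0xC7E bytes_emitted=0
After char 2 ('j'=35): chars_in_quartet=3 acc=0x31FA3 bytes_emitted=0
After char 3 ('0'=52): chars_in_quartet=4 acc=0xC7E8F4 -> emit C7 E8 F4, reset; bytes_emitted=3
After char 4 ('8'=60): chars_in_quartet=1 acc=0x3C bytes_emitted=3
After char 5 ('4'=56): chars_in_quartet=2 acc=0xF38 bytes_emitted=3
After char 6 ('Y'=24): chars_in_quartet=3 acc=0x3CE18 bytes_emitted=3
Padding '=': partial quartet acc=0x3CE18 -> emit F3 86; bytes_emitted=5

Answer: C7 E8 F4 F3 86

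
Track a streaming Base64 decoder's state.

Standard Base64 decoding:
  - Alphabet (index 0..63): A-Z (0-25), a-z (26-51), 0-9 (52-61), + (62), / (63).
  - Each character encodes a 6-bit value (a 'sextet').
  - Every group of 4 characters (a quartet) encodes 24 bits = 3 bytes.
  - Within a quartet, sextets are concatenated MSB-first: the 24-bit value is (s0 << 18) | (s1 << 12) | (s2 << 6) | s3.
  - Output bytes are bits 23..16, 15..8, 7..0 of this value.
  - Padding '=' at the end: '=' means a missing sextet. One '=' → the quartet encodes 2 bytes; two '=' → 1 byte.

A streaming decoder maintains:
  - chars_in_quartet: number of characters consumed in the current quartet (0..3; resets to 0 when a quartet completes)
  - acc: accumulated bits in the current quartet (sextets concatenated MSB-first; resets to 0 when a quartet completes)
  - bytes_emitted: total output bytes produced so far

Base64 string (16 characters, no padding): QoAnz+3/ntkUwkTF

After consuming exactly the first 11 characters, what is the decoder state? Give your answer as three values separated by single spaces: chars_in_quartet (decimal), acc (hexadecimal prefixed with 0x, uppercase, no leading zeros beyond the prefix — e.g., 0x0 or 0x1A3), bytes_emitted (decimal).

After char 0 ('Q'=16): chars_in_quartet=1 acc=0x10 bytes_emitted=0
After char 1 ('o'=40): chars_in_quartet=2 acc=0x428 bytes_emitted=0
After char 2 ('A'=0): chars_in_quartet=3 acc=0x10A00 bytes_emitted=0
After char 3 ('n'=39): chars_in_quartet=4 acc=0x428027 -> emit 42 80 27, reset; bytes_emitted=3
After char 4 ('z'=51): chars_in_quartet=1 acc=0x33 bytes_emitted=3
After char 5 ('+'=62): chars_in_quartet=2 acc=0xCFE bytes_emitted=3
After char 6 ('3'=55): chars_in_quartet=3 acc=0x33FB7 bytes_emitted=3
After char 7 ('/'=63): chars_in_quartet=4 acc=0xCFEDFF -> emit CF ED FF, reset; bytes_emitted=6
After char 8 ('n'=39): chars_in_quartet=1 acc=0x27 bytes_emitted=6
After char 9 ('t'=45): chars_in_quartet=2 acc=0x9ED bytes_emitted=6
After char 10 ('k'=36): chars_in_quartet=3 acc=0x27B64 bytes_emitted=6

Answer: 3 0x27B64 6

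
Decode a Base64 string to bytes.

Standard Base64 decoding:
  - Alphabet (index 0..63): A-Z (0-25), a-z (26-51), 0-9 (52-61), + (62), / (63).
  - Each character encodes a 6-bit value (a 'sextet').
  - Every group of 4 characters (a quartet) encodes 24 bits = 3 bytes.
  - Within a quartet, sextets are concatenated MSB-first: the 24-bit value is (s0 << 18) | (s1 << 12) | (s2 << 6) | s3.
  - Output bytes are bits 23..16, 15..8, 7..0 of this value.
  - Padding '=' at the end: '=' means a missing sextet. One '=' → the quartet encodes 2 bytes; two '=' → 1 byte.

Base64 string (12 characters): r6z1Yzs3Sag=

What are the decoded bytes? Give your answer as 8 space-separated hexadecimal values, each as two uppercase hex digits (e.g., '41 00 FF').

After char 0 ('r'=43): chars_in_quartet=1 acc=0x2B bytes_emitted=0
After char 1 ('6'=58): chars_in_quartet=2 acc=0xAFA bytes_emitted=0
After char 2 ('z'=51): chars_in_quartet=3 acc=0x2BEB3 bytes_emitted=0
After char 3 ('1'=53): chars_in_quartet=4 acc=0xAFACF5 -> emit AF AC F5, reset; bytes_emitted=3
After char 4 ('Y'=24): chars_in_quartet=1 acc=0x18 bytes_emitted=3
After char 5 ('z'=51): chars_in_quartet=2 acc=0x633 bytes_emitted=3
After char 6 ('s'=44): chars_in_quartet=3 acc=0x18CEC bytes_emitted=3
After char 7 ('3'=55): chars_in_quartet=4 acc=0x633B37 -> emit 63 3B 37, reset; bytes_emitted=6
After char 8 ('S'=18): chars_in_quartet=1 acc=0x12 bytes_emitted=6
After char 9 ('a'=26): chars_in_quartet=2 acc=0x49A bytes_emitted=6
After char 10 ('g'=32): chars_in_quartet=3 acc=0x126A0 bytes_emitted=6
Padding '=': partial quartet acc=0x126A0 -> emit 49 A8; bytes_emitted=8

Answer: AF AC F5 63 3B 37 49 A8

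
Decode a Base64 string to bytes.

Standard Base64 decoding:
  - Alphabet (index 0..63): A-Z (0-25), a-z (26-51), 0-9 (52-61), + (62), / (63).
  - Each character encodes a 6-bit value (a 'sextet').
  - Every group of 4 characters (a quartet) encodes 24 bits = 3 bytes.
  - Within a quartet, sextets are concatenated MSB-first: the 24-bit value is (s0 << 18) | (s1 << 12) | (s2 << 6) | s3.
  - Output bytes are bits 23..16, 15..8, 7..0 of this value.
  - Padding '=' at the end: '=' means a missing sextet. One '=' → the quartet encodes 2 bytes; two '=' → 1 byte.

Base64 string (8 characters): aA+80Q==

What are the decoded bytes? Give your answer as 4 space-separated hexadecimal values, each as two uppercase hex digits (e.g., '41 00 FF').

Answer: 68 0F BC D1

Derivation:
After char 0 ('a'=26): chars_in_quartet=1 acc=0x1A bytes_emitted=0
After char 1 ('A'=0): chars_in_quartet=2 acc=0x680 bytes_emitted=0
After char 2 ('+'=62): chars_in_quartet=3 acc=0x1A03E bytes_emitted=0
After char 3 ('8'=60): chars_in_quartet=4 acc=0x680FBC -> emit 68 0F BC, reset; bytes_emitted=3
After char 4 ('0'=52): chars_in_quartet=1 acc=0x34 bytes_emitted=3
After char 5 ('Q'=16): chars_in_quartet=2 acc=0xD10 bytes_emitted=3
Padding '==': partial quartet acc=0xD10 -> emit D1; bytes_emitted=4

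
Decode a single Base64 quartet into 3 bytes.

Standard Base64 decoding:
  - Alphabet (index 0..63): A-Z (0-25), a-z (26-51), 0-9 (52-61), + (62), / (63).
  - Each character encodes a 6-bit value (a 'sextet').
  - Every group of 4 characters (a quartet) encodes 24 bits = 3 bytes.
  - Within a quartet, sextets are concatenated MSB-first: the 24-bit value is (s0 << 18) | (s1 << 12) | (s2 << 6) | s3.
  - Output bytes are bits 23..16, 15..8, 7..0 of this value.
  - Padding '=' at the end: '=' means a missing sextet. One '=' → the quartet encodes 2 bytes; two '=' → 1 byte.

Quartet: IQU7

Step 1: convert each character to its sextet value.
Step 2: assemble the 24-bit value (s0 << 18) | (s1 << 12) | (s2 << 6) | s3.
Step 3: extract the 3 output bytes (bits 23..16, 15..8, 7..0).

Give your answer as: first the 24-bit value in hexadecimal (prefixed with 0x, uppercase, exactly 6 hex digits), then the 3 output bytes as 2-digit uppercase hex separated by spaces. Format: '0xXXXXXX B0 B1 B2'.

Sextets: I=8, Q=16, U=20, 7=59
24-bit: (8<<18) | (16<<12) | (20<<6) | 59
      = 0x200000 | 0x010000 | 0x000500 | 0x00003B
      = 0x21053B
Bytes: (v>>16)&0xFF=21, (v>>8)&0xFF=05, v&0xFF=3B

Answer: 0x21053B 21 05 3B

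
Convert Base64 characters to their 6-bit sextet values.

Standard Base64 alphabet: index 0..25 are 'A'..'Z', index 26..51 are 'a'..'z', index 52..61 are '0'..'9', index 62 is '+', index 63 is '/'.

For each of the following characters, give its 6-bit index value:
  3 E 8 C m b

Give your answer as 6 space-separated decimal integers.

'3': 0..9 range, 52 + ord('3') − ord('0') = 55
'E': A..Z range, ord('E') − ord('A') = 4
'8': 0..9 range, 52 + ord('8') − ord('0') = 60
'C': A..Z range, ord('C') − ord('A') = 2
'm': a..z range, 26 + ord('m') − ord('a') = 38
'b': a..z range, 26 + ord('b') − ord('a') = 27

Answer: 55 4 60 2 38 27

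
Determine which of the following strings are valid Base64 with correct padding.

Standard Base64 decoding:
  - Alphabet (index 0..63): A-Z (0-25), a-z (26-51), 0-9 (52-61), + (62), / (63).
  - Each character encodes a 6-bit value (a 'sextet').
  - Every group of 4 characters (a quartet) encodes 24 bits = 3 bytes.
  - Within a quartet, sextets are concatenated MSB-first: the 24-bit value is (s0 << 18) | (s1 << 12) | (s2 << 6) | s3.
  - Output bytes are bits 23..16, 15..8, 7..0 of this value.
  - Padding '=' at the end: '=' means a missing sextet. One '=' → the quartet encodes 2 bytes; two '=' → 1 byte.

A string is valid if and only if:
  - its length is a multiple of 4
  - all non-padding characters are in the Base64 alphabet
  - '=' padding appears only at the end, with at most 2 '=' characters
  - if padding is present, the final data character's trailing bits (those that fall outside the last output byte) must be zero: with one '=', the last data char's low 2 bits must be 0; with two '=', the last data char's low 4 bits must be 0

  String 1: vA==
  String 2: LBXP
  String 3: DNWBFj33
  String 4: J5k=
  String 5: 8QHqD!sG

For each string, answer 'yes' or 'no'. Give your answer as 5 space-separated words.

String 1: 'vA==' → valid
String 2: 'LBXP' → valid
String 3: 'DNWBFj33' → valid
String 4: 'J5k=' → valid
String 5: '8QHqD!sG' → invalid (bad char(s): ['!'])

Answer: yes yes yes yes no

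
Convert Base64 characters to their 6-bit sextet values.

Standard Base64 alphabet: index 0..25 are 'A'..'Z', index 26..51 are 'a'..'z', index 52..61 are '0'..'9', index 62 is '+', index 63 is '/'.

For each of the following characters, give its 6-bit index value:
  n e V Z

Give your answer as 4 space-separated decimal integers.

Answer: 39 30 21 25

Derivation:
'n': a..z range, 26 + ord('n') − ord('a') = 39
'e': a..z range, 26 + ord('e') − ord('a') = 30
'V': A..Z range, ord('V') − ord('A') = 21
'Z': A..Z range, ord('Z') − ord('A') = 25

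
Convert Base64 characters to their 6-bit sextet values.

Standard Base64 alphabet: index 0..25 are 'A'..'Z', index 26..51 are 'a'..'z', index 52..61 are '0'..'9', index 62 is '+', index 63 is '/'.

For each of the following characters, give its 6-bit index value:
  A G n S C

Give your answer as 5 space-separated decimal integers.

Answer: 0 6 39 18 2

Derivation:
'A': A..Z range, ord('A') − ord('A') = 0
'G': A..Z range, ord('G') − ord('A') = 6
'n': a..z range, 26 + ord('n') − ord('a') = 39
'S': A..Z range, ord('S') − ord('A') = 18
'C': A..Z range, ord('C') − ord('A') = 2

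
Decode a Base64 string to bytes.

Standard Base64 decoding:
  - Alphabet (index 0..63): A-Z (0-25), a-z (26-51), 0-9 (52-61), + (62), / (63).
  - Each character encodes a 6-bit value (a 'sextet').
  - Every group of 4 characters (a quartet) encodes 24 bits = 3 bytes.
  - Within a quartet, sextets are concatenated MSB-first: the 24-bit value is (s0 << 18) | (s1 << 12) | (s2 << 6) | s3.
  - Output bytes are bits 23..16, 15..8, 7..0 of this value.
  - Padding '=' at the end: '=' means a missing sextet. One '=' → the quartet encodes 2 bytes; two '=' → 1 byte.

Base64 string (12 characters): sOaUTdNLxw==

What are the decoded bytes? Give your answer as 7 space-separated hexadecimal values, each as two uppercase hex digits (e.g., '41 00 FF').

Answer: B0 E6 94 4D D3 4B C7

Derivation:
After char 0 ('s'=44): chars_in_quartet=1 acc=0x2C bytes_emitted=0
After char 1 ('O'=14): chars_in_quartet=2 acc=0xB0E bytes_emitted=0
After char 2 ('a'=26): chars_in_quartet=3 acc=0x2C39A bytes_emitted=0
After char 3 ('U'=20): chars_in_quartet=4 acc=0xB0E694 -> emit B0 E6 94, reset; bytes_emitted=3
After char 4 ('T'=19): chars_in_quartet=1 acc=0x13 bytes_emitted=3
After char 5 ('d'=29): chars_in_quartet=2 acc=0x4DD bytes_emitted=3
After char 6 ('N'=13): chars_in_quartet=3 acc=0x1374D bytes_emitted=3
After char 7 ('L'=11): chars_in_quartet=4 acc=0x4DD34B -> emit 4D D3 4B, reset; bytes_emitted=6
After char 8 ('x'=49): chars_in_quartet=1 acc=0x31 bytes_emitted=6
After char 9 ('w'=48): chars_in_quartet=2 acc=0xC70 bytes_emitted=6
Padding '==': partial quartet acc=0xC70 -> emit C7; bytes_emitted=7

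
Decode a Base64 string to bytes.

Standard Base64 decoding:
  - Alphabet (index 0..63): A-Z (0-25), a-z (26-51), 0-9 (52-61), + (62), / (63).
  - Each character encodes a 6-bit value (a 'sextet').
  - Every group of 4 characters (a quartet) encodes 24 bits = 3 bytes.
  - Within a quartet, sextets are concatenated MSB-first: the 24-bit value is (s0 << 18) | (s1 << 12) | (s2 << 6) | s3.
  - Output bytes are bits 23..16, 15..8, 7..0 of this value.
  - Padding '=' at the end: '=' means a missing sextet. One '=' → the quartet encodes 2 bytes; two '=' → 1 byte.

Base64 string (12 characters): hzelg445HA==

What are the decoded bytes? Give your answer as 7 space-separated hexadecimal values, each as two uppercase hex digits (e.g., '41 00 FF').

After char 0 ('h'=33): chars_in_quartet=1 acc=0x21 bytes_emitted=0
After char 1 ('z'=51): chars_in_quartet=2 acc=0x873 bytes_emitted=0
After char 2 ('e'=30): chars_in_quartet=3 acc=0x21CDE bytes_emitted=0
After char 3 ('l'=37): chars_in_quartet=4 acc=0x8737A5 -> emit 87 37 A5, reset; bytes_emitted=3
After char 4 ('g'=32): chars_in_quartet=1 acc=0x20 bytes_emitted=3
After char 5 ('4'=56): chars_in_quartet=2 acc=0x838 bytes_emitted=3
After char 6 ('4'=56): chars_in_quartet=3 acc=0x20E38 bytes_emitted=3
After char 7 ('5'=57): chars_in_quartet=4 acc=0x838E39 -> emit 83 8E 39, reset; bytes_emitted=6
After char 8 ('H'=7): chars_in_quartet=1 acc=0x7 bytes_emitted=6
After char 9 ('A'=0): chars_in_quartet=2 acc=0x1C0 bytes_emitted=6
Padding '==': partial quartet acc=0x1C0 -> emit 1C; bytes_emitted=7

Answer: 87 37 A5 83 8E 39 1C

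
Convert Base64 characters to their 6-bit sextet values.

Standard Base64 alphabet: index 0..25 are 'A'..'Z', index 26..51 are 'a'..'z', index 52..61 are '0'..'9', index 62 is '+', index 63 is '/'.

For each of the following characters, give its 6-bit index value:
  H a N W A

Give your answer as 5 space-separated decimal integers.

Answer: 7 26 13 22 0

Derivation:
'H': A..Z range, ord('H') − ord('A') = 7
'a': a..z range, 26 + ord('a') − ord('a') = 26
'N': A..Z range, ord('N') − ord('A') = 13
'W': A..Z range, ord('W') − ord('A') = 22
'A': A..Z range, ord('A') − ord('A') = 0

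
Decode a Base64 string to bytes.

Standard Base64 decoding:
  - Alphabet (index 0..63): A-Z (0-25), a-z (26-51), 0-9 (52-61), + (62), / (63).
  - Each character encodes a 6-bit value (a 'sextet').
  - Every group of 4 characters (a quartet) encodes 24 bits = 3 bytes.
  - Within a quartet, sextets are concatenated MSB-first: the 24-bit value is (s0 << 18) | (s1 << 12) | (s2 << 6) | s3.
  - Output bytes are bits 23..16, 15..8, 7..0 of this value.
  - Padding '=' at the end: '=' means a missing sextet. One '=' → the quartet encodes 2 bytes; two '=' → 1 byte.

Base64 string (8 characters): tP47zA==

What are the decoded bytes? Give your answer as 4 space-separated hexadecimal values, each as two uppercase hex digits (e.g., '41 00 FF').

After char 0 ('t'=45): chars_in_quartet=1 acc=0x2D bytes_emitted=0
After char 1 ('P'=15): chars_in_quartet=2 acc=0xB4F bytes_emitted=0
After char 2 ('4'=56): chars_in_quartet=3 acc=0x2D3F8 bytes_emitted=0
After char 3 ('7'=59): chars_in_quartet=4 acc=0xB4FE3B -> emit B4 FE 3B, reset; bytes_emitted=3
After char 4 ('z'=51): chars_in_quartet=1 acc=0x33 bytes_emitted=3
After char 5 ('A'=0): chars_in_quartet=2 acc=0xCC0 bytes_emitted=3
Padding '==': partial quartet acc=0xCC0 -> emit CC; bytes_emitted=4

Answer: B4 FE 3B CC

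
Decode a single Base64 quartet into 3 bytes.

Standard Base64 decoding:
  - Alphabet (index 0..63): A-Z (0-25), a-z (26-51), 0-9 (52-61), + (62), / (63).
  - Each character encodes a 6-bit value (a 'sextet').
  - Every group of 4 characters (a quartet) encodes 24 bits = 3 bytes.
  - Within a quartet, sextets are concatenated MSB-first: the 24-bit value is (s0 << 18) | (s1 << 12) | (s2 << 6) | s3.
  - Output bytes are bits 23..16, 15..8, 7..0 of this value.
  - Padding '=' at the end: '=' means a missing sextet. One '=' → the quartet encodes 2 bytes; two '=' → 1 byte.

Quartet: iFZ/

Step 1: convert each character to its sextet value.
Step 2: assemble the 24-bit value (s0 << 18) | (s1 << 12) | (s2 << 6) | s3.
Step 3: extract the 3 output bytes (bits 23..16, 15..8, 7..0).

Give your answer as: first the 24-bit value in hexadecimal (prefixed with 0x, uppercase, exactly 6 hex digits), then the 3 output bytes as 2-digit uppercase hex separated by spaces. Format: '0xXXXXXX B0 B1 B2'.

Answer: 0x88567F 88 56 7F

Derivation:
Sextets: i=34, F=5, Z=25, /=63
24-bit: (34<<18) | (5<<12) | (25<<6) | 63
      = 0x880000 | 0x005000 | 0x000640 | 0x00003F
      = 0x88567F
Bytes: (v>>16)&0xFF=88, (v>>8)&0xFF=56, v&0xFF=7F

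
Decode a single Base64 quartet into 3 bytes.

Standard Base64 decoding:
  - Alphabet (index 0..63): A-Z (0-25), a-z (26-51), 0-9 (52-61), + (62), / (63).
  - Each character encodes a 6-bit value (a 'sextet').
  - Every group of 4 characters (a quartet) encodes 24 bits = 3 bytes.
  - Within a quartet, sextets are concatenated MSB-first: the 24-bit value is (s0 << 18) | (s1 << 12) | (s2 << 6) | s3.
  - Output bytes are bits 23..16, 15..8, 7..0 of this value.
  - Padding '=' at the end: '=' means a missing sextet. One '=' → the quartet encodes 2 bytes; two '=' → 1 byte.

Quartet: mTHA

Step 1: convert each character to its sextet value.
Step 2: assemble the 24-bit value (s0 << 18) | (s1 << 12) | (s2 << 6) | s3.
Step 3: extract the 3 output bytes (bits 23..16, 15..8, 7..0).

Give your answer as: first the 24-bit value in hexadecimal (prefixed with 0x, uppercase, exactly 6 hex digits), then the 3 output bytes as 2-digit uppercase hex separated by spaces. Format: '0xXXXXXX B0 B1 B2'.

Sextets: m=38, T=19, H=7, A=0
24-bit: (38<<18) | (19<<12) | (7<<6) | 0
      = 0x980000 | 0x013000 | 0x0001C0 | 0x000000
      = 0x9931C0
Bytes: (v>>16)&0xFF=99, (v>>8)&0xFF=31, v&0xFF=C0

Answer: 0x9931C0 99 31 C0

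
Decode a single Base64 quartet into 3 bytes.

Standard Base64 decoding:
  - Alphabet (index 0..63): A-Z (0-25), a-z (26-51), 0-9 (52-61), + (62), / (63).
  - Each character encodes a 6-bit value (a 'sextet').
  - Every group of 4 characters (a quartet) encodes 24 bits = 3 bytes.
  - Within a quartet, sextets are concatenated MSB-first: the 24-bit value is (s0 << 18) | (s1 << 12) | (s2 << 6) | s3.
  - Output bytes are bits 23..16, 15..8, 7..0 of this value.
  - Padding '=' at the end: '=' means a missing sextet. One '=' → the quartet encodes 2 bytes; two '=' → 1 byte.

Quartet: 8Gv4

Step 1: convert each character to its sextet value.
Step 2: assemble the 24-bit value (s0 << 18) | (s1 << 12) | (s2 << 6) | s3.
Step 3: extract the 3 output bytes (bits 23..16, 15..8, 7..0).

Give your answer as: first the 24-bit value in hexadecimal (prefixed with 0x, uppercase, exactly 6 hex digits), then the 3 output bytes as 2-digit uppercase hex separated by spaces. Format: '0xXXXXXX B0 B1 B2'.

Sextets: 8=60, G=6, v=47, 4=56
24-bit: (60<<18) | (6<<12) | (47<<6) | 56
      = 0xF00000 | 0x006000 | 0x000BC0 | 0x000038
      = 0xF06BF8
Bytes: (v>>16)&0xFF=F0, (v>>8)&0xFF=6B, v&0xFF=F8

Answer: 0xF06BF8 F0 6B F8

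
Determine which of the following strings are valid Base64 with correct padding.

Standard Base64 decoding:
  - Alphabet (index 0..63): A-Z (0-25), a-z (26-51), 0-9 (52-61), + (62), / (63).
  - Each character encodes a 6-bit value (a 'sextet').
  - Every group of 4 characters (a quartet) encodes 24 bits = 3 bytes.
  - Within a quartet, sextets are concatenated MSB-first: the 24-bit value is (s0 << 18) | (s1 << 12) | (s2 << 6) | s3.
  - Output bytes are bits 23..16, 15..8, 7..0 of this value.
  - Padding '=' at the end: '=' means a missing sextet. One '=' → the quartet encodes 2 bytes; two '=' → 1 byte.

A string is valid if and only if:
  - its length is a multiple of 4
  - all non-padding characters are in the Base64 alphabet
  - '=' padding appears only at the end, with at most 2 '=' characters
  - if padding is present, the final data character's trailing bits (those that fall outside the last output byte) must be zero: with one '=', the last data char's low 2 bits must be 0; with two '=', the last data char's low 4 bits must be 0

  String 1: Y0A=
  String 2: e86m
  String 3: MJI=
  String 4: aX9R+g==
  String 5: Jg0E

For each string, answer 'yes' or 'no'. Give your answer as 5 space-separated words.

Answer: yes yes yes yes yes

Derivation:
String 1: 'Y0A=' → valid
String 2: 'e86m' → valid
String 3: 'MJI=' → valid
String 4: 'aX9R+g==' → valid
String 5: 'Jg0E' → valid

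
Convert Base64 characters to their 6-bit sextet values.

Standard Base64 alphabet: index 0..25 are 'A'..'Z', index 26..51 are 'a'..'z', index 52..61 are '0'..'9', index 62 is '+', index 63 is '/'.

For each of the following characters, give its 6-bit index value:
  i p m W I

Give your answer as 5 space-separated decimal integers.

Answer: 34 41 38 22 8

Derivation:
'i': a..z range, 26 + ord('i') − ord('a') = 34
'p': a..z range, 26 + ord('p') − ord('a') = 41
'm': a..z range, 26 + ord('m') − ord('a') = 38
'W': A..Z range, ord('W') − ord('A') = 22
'I': A..Z range, ord('I') − ord('A') = 8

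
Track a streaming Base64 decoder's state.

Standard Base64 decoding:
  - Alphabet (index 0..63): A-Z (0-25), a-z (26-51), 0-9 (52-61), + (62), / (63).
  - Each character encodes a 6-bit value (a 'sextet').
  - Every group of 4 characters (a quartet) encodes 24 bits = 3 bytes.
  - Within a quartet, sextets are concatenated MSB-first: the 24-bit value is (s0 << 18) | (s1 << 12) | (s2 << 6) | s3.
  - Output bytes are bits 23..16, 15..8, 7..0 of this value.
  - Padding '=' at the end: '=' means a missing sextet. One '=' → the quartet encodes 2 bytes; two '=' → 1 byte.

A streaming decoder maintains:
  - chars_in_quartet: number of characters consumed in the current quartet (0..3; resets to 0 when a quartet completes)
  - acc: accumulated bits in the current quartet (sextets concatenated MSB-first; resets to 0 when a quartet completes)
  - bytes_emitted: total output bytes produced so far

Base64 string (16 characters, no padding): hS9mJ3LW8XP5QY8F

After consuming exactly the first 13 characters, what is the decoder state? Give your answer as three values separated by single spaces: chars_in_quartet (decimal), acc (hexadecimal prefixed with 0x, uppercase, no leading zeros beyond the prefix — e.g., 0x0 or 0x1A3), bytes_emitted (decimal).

After char 0 ('h'=33): chars_in_quartet=1 acc=0x21 bytes_emitted=0
After char 1 ('S'=18): chars_in_quartet=2 acc=0x852 bytes_emitted=0
After char 2 ('9'=61): chars_in_quartet=3 acc=0x214BD bytes_emitted=0
After char 3 ('m'=38): chars_in_quartet=4 acc=0x852F66 -> emit 85 2F 66, reset; bytes_emitted=3
After char 4 ('J'=9): chars_in_quartet=1 acc=0x9 bytes_emitted=3
After char 5 ('3'=55): chars_in_quartet=2 acc=0x277 bytes_emitted=3
After char 6 ('L'=11): chars_in_quartet=3 acc=0x9DCB bytes_emitted=3
After char 7 ('W'=22): chars_in_quartet=4 acc=0x2772D6 -> emit 27 72 D6, reset; bytes_emitted=6
After char 8 ('8'=60): chars_in_quartet=1 acc=0x3C bytes_emitted=6
After char 9 ('X'=23): chars_in_quartet=2 acc=0xF17 bytes_emitted=6
After char 10 ('P'=15): chars_in_quartet=3 acc=0x3C5CF bytes_emitted=6
After char 11 ('5'=57): chars_in_quartet=4 acc=0xF173F9 -> emit F1 73 F9, reset; bytes_emitted=9
After char 12 ('Q'=16): chars_in_quartet=1 acc=0x10 bytes_emitted=9

Answer: 1 0x10 9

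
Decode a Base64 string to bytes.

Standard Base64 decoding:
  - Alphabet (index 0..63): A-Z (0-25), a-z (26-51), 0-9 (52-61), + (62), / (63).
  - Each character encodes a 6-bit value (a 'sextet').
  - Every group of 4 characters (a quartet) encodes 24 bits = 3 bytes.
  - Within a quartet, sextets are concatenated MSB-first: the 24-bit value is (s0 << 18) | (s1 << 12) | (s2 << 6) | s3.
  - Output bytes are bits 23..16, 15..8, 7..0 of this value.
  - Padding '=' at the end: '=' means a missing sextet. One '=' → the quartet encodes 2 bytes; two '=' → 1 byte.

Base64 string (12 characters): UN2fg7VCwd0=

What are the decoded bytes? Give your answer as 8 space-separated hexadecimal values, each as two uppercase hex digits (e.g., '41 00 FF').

After char 0 ('U'=20): chars_in_quartet=1 acc=0x14 bytes_emitted=0
After char 1 ('N'=13): chars_in_quartet=2 acc=0x50D bytes_emitted=0
After char 2 ('2'=54): chars_in_quartet=3 acc=0x14376 bytes_emitted=0
After char 3 ('f'=31): chars_in_quartet=4 acc=0x50DD9F -> emit 50 DD 9F, reset; bytes_emitted=3
After char 4 ('g'=32): chars_in_quartet=1 acc=0x20 bytes_emitted=3
After char 5 ('7'=59): chars_in_quartet=2 acc=0x83B bytes_emitted=3
After char 6 ('V'=21): chars_in_quartet=3 acc=0x20ED5 bytes_emitted=3
After char 7 ('C'=2): chars_in_quartet=4 acc=0x83B542 -> emit 83 B5 42, reset; bytes_emitted=6
After char 8 ('w'=48): chars_in_quartet=1 acc=0x30 bytes_emitted=6
After char 9 ('d'=29): chars_in_quartet=2 acc=0xC1D bytes_emitted=6
After char 10 ('0'=52): chars_in_quartet=3 acc=0x30774 bytes_emitted=6
Padding '=': partial quartet acc=0x30774 -> emit C1 DD; bytes_emitted=8

Answer: 50 DD 9F 83 B5 42 C1 DD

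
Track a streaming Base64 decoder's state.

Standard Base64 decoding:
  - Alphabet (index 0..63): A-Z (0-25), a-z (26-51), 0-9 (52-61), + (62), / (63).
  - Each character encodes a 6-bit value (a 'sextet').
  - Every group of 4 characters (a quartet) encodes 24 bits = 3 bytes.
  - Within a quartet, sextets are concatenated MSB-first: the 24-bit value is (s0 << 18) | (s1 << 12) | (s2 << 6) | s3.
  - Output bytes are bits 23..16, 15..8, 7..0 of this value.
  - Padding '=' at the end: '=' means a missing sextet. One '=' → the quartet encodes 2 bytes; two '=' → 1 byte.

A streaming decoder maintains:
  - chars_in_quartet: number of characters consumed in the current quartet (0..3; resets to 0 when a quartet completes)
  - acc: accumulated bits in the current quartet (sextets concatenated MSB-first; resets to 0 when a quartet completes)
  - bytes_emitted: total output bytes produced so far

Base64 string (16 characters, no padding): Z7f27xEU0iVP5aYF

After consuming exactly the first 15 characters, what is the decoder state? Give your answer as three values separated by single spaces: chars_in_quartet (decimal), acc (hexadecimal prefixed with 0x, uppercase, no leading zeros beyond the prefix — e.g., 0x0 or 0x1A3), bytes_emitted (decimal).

Answer: 3 0x39698 9

Derivation:
After char 0 ('Z'=25): chars_in_quartet=1 acc=0x19 bytes_emitted=0
After char 1 ('7'=59): chars_in_quartet=2 acc=0x67B bytes_emitted=0
After char 2 ('f'=31): chars_in_quartet=3 acc=0x19EDF bytes_emitted=0
After char 3 ('2'=54): chars_in_quartet=4 acc=0x67B7F6 -> emit 67 B7 F6, reset; bytes_emitted=3
After char 4 ('7'=59): chars_in_quartet=1 acc=0x3B bytes_emitted=3
After char 5 ('x'=49): chars_in_quartet=2 acc=0xEF1 bytes_emitted=3
After char 6 ('E'=4): chars_in_quartet=3 acc=0x3BC44 bytes_emitted=3
After char 7 ('U'=20): chars_in_quartet=4 acc=0xEF1114 -> emit EF 11 14, reset; bytes_emitted=6
After char 8 ('0'=52): chars_in_quartet=1 acc=0x34 bytes_emitted=6
After char 9 ('i'=34): chars_in_quartet=2 acc=0xD22 bytes_emitted=6
After char 10 ('V'=21): chars_in_quartet=3 acc=0x34895 bytes_emitted=6
After char 11 ('P'=15): chars_in_quartet=4 acc=0xD2254F -> emit D2 25 4F, reset; bytes_emitted=9
After char 12 ('5'=57): chars_in_quartet=1 acc=0x39 bytes_emitted=9
After char 13 ('a'=26): chars_in_quartet=2 acc=0xE5A bytes_emitted=9
After char 14 ('Y'=24): chars_in_quartet=3 acc=0x39698 bytes_emitted=9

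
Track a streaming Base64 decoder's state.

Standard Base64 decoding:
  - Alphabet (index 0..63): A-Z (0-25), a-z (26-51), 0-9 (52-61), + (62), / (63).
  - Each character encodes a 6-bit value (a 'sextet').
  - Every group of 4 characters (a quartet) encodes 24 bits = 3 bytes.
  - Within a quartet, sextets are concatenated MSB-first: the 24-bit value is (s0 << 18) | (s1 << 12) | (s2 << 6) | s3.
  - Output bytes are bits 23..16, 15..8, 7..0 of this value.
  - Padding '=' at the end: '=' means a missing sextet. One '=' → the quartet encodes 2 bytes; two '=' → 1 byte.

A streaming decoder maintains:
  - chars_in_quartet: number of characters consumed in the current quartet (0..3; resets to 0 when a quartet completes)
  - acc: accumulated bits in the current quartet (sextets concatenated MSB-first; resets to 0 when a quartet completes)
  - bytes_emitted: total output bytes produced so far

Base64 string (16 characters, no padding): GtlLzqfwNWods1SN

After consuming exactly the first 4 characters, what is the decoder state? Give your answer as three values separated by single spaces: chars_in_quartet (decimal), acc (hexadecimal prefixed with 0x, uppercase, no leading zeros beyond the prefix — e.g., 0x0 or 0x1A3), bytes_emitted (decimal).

After char 0 ('G'=6): chars_in_quartet=1 acc=0x6 bytes_emitted=0
After char 1 ('t'=45): chars_in_quartet=2 acc=0x1AD bytes_emitted=0
After char 2 ('l'=37): chars_in_quartet=3 acc=0x6B65 bytes_emitted=0
After char 3 ('L'=11): chars_in_quartet=4 acc=0x1AD94B -> emit 1A D9 4B, reset; bytes_emitted=3

Answer: 0 0x0 3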